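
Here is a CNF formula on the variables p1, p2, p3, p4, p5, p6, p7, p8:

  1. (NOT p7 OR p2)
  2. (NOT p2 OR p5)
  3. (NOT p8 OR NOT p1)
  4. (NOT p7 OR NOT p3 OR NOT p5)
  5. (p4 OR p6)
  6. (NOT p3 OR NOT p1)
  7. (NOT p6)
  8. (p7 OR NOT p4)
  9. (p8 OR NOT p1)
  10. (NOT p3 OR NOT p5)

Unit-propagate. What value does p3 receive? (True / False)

(NOT p6) is a unit clause: p6 = False.
(p4 OR p6) with p6 = False leaves only p4, so p4 = True.
(p7 OR NOT p4) with p4 = True leaves only p7, so p7 = True.
In (NOT p7 OR p2), NOT p7 is now false; p2 must hold, so p2 = True.
From (p5 OR NOT p2) and p2 = True: p5 = True.
(NOT p7 OR NOT p3 OR NOT p5): since p7 = True, p5 = True, the clause reduces to (NOT p3). p3 = False.

False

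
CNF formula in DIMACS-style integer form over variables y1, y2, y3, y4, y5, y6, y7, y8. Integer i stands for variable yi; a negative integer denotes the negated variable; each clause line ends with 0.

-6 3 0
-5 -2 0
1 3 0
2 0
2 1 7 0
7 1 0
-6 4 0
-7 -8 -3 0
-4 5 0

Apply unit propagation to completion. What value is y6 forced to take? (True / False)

False

(y2) stands alone — y2 = True.
(¬y2 ∨ ¬y5) with y2 = True leaves only ¬y5, so y5 = False.
From (¬y4 ∨ y5) and y5 = False: y4 = False.
(¬y6 ∨ y4) with y4 = False leaves only ¬y6, so y6 = False.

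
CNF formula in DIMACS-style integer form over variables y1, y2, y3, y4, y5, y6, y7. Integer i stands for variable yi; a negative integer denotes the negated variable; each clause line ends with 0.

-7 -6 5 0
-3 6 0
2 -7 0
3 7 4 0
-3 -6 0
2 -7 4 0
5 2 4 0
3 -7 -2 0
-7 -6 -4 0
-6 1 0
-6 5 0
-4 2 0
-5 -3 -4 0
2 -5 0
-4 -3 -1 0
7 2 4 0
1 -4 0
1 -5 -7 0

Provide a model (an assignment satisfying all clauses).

y1=1, y2=1, y3=0, y4=1, y5=0, y6=0, y7=0

Try y1 = True.
Set y2 = True and propagate.
Branch on y3: take y3 = False.
  then y7 is forced to False.
  then y4 is forced to True.
For the remaining variables, y5 = False, y6 = False works.
Every clause has at least one true literal under this assignment.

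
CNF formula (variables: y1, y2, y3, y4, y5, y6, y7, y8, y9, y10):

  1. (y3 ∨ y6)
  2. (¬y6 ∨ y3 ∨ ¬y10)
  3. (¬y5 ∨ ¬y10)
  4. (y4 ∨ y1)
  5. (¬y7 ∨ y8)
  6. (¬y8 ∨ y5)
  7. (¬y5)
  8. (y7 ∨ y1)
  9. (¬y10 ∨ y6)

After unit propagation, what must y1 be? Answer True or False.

(¬y5) is a unit clause: y5 = False.
(¬y8 ∨ y5) with y5 = False leaves only ¬y8, so y8 = False.
(y8 ∨ ¬y7): since y8 = False, the clause reduces to (¬y7). y7 = False.
(y7 ∨ y1): since y7 = False, the clause reduces to (y1). y1 = True.

True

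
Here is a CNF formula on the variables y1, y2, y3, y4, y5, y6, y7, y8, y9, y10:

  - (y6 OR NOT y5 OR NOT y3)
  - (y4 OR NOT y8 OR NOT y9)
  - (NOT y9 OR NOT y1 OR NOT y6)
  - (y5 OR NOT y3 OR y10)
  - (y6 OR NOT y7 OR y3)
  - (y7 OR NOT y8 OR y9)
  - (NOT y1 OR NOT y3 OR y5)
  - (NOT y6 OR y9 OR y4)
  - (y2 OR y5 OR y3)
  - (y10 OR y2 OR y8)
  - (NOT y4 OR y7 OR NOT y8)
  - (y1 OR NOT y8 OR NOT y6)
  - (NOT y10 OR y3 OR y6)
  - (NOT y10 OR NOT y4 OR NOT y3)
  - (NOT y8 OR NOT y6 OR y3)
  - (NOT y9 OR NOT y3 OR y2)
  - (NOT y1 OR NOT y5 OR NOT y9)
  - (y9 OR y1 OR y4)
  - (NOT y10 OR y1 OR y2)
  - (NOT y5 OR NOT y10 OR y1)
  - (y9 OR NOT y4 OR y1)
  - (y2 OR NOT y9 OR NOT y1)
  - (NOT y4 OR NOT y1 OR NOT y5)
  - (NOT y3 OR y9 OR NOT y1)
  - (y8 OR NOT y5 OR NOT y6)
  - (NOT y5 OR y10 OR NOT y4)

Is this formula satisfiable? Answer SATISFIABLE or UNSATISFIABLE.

y2 occurs only positively in the remaining clauses — set y2 = True.
Branch on y1: take y1 = False.
For the remaining variables, y3 = True, y4 = False, y5 = False, y6 = False, y7 = True, y8 = False, y9 = True, y10 = True works.
So y1=0, y2=1, y3=1, y4=0, y5=0, y6=0, y7=1, y8=0, y9=1, y10=1 is a satisfying assignment.

SATISFIABLE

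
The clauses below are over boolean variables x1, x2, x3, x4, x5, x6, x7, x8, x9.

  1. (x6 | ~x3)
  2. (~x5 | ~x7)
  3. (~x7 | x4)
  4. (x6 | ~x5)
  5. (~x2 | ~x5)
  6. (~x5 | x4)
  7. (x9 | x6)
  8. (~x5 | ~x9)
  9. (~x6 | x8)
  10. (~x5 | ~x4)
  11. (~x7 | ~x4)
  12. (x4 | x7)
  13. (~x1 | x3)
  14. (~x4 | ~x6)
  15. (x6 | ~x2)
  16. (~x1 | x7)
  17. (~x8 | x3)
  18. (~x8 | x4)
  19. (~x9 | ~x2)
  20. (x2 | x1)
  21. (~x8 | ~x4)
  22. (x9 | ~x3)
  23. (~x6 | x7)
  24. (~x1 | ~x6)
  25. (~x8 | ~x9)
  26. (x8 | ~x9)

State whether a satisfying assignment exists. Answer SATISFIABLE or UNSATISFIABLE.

UNSATISFIABLE

x4 = True:
  propagation gives x5=False, x7=False, x6=False, x3=False; an empty clause results — contradiction.
x4 = False:
  propagation gives x7=False; an empty clause results — contradiction.
Every branch closes, so no satisfying assignment exists.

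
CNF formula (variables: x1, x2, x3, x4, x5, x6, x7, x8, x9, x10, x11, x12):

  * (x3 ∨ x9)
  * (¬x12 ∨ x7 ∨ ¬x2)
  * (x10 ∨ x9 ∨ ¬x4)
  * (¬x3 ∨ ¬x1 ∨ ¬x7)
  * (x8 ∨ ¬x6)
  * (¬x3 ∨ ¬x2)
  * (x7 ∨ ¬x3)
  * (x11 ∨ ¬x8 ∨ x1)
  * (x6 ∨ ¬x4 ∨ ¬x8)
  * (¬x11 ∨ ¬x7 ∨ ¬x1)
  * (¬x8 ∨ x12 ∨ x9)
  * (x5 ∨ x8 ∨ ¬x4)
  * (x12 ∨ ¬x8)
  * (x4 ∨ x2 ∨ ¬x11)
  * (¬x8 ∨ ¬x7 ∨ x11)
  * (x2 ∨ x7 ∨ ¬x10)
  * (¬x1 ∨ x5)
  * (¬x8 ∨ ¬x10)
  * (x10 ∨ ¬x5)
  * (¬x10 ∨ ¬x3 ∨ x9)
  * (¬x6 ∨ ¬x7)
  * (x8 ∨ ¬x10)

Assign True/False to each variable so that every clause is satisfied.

x9 occurs only positively in the remaining clauses — set x9 = True.
Set x1 = False and propagate.
The remaining clauses are satisfied by x2 = True, x3 = False, x4 = False, x5 = False, x6 = False, x7 = True, x8 = False, x10 = False, x11 = False, x12 = False.

x1=F, x2=T, x3=F, x4=F, x5=F, x6=F, x7=T, x8=F, x9=T, x10=F, x11=F, x12=F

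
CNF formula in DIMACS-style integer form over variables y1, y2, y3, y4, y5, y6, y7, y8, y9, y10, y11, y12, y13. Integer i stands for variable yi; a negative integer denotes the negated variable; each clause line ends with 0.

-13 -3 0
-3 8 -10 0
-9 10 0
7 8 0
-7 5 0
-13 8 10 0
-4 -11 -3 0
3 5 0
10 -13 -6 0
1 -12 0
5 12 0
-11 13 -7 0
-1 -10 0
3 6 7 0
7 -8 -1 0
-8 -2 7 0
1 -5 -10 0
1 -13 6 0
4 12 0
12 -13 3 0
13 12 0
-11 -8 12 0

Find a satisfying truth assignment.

y2 occurs only negated in the remaining clauses — set y2 = False.
y9 occurs only negated in the remaining clauses — set y9 = False.
Branch on y1: take y1 = True.
  then y10 is forced to False.
Set y3 = True and propagate.
  then y13 is forced to False.
  then y12 is forced to True.
For the remaining variables, y4 = True, y5 = True, y6 = True, y7 = True, y8 = True, y11 = False works.

y1=True, y2=False, y3=True, y4=True, y5=True, y6=True, y7=True, y8=True, y9=False, y10=False, y11=False, y12=True, y13=False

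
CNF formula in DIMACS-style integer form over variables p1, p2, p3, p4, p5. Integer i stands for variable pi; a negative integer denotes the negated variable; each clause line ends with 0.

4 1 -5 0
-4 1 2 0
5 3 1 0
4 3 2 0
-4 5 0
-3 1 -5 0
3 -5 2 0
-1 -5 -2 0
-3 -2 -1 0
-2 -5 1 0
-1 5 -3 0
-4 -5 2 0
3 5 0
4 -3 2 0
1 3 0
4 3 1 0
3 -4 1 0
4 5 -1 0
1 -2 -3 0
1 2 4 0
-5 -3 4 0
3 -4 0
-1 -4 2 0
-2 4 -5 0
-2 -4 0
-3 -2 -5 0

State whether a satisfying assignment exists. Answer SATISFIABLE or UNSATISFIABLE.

p1 = True:
  p2 = True:
    propagation gives p5=False, p4=False; an empty clause results — contradiction.
  p2 = False:
    propagation gives p4=False, p3=True; an empty clause results — contradiction.
p1 = False:
  propagation gives p3=True, p5=False, p4=False, p2=True; an empty clause results — contradiction.
Every branch closes, so no satisfying assignment exists.

UNSATISFIABLE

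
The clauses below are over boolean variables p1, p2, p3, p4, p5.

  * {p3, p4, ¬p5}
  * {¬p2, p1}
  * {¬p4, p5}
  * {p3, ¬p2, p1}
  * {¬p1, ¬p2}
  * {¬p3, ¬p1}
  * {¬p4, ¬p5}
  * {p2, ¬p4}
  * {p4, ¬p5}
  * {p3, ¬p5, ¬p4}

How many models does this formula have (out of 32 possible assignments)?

The models are:
  p1=F p2=F p3=F p4=F p5=F
  p1=F p2=F p3=T p4=F p5=F
  p1=T p2=F p3=F p4=F p5=F
Count: 3.

3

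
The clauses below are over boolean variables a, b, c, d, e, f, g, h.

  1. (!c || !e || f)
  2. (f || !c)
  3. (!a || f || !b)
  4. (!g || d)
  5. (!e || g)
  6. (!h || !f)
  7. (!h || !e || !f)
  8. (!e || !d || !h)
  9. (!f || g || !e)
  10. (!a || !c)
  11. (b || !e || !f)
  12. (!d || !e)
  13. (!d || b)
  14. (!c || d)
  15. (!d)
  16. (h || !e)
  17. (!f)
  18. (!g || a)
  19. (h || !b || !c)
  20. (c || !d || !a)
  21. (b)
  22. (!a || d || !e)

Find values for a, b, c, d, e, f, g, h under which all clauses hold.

a = 0  b = 1  c = 0  d = 0  e = 0  f = 0  g = 0  h = 0

(!d) is a unit clause, so d = False.
The clause (!g) is unit: g must be False.
(!e) is a unit clause, so e = False.
The clause (!c) is unit: c must be False.
The clause (!f) is unit: f must be False.
(b) is a unit clause, so b = True.
(!a) is a unit clause, so a = False.
h is now unconstrained; take h = False.
Check each clause:
  1. (f || !c || !e) — !e is true.
  2. (f || !c) — !c is true.
  3. (!b || f || !a) — !a is true.
  4. (d || !g) — !g is true.
  5. (!e || g) — !e is true.
  6. (!f || !h) — !h is true.
  7. (!f || !e || !h) — !h is true.
  8. (!d || !h || !e) — !h is true.
  9. (!f || !e || g) — !f is true.
  10. (!a || !c) — !c is true.
  11. (!e || !f || b) — !f is true.
  12. (!d || !e) — !e is true.
  13. (b || !d) — b is true.
  14. (!c || d) — !c is true.
  15. (!d) — !d is true.
  16. (!e || h) — !e is true.
  17. (!f) — !f is true.
  18. (!g || a) — !g is true.
  19. (!b || h || !c) — !c is true.
  20. (!a || c || !d) — !d is true.
  21. (b) — b is true.
  22. (!e || d || !a) — !e is true.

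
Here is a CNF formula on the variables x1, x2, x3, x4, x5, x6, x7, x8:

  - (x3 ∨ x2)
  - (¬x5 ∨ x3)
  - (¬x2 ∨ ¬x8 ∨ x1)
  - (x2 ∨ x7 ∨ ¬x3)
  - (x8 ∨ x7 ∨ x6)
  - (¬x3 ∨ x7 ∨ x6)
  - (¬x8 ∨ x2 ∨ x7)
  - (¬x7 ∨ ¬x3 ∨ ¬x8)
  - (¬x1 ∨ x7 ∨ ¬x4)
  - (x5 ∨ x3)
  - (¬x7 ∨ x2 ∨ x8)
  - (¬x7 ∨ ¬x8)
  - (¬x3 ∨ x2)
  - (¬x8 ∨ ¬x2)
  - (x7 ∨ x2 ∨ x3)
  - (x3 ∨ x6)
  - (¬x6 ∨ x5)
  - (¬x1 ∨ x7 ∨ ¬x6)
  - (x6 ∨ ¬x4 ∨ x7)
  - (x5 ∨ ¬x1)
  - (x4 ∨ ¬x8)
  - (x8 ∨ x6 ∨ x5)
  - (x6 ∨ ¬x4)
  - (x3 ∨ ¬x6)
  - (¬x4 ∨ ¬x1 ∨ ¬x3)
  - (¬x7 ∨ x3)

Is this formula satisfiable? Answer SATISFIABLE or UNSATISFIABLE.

Set x1 = False and propagate.
Branch on x2: take x2 = True.
  then x8 is forced to False.
Branch on x3: take x3 = True.
The remaining clauses are satisfied by x4 = False, x5 = True, x6 = True, x7 = False.
Every clause has at least one true literal under this assignment.
So x1=False, x2=True, x3=True, x4=False, x5=True, x6=True, x7=False, x8=False is a satisfying assignment.

SATISFIABLE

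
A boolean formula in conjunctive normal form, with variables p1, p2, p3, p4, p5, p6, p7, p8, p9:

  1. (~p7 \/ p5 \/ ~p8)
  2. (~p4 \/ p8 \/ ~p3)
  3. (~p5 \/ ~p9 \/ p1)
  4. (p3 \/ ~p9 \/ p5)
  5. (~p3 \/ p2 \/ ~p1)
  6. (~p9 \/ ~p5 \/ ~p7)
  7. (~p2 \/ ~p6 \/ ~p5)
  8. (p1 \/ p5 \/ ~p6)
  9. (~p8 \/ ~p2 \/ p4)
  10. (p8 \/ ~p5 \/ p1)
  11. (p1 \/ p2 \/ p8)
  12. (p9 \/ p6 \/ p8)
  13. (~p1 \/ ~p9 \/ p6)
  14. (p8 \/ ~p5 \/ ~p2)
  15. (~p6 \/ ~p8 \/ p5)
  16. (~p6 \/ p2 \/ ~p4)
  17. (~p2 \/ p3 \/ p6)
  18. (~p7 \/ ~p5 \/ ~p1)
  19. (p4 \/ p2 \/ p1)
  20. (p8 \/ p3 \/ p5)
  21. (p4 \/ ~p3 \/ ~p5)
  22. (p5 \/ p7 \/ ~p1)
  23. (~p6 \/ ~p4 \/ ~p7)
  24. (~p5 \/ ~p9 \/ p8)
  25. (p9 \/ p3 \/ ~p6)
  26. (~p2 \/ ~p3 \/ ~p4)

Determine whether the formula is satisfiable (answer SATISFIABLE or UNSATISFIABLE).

Branch on p1: take p1 = False.
Set p2 = False and propagate.
  then p8 is forced to True.
  then p4 is forced to True.
  then p6 is forced to False.
The remaining clauses are satisfied by p3 = False, p5 = False, p7 = False, p9 = False.
So p1=False, p2=False, p3=False, p4=True, p5=False, p6=False, p7=False, p8=True, p9=False is a satisfying assignment.

SATISFIABLE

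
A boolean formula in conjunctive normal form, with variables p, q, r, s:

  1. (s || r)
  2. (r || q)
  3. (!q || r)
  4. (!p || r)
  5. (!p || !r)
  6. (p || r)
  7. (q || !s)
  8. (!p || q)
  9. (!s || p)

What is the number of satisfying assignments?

The models are:
  p=F q=F r=T s=F
  p=F q=T r=T s=F
That's 2 in total.

2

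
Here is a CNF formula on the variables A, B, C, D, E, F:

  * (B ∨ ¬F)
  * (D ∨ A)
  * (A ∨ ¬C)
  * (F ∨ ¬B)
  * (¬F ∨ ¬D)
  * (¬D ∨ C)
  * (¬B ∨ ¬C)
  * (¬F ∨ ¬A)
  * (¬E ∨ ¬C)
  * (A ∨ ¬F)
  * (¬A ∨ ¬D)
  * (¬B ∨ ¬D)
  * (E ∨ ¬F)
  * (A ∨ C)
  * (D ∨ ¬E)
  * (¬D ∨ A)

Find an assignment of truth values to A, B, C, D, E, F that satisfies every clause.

Try A = True.
  then F is forced to False.
  then B is forced to False.
  then D is forced to False.
  then E is forced to False.
C is now unconstrained; take C = True.

A = True, B = False, C = True, D = False, E = False, F = False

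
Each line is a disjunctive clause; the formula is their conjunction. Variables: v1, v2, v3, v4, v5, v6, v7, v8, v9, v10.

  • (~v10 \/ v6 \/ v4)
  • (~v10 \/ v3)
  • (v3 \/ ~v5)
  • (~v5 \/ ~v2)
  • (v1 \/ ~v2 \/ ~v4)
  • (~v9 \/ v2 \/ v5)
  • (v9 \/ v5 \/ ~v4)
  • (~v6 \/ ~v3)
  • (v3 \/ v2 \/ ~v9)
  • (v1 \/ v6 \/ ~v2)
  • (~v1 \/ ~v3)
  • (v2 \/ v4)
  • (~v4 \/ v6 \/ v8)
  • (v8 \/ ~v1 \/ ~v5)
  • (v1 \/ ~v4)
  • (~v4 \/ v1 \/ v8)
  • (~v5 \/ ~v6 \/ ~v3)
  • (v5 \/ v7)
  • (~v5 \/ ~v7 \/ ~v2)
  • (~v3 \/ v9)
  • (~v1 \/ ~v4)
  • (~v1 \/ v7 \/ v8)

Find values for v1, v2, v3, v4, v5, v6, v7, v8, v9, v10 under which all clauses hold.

v1 = F, v2 = T, v3 = F, v4 = F, v5 = F, v6 = T, v7 = T, v8 = T, v9 = F, v10 = F

v8 occurs only positively in the remaining clauses — set v8 = True.
Pure literal: v10 appears only negated; assign v10 = False.
Try v1 = False.
  then v4 is forced to False.
  then v2 is forced to True.
  then v5 is forced to False.
  then v6 is forced to True.
  then v3 is forced to False.
  then v7 is forced to True.
v9 is now unconstrained; take v9 = False.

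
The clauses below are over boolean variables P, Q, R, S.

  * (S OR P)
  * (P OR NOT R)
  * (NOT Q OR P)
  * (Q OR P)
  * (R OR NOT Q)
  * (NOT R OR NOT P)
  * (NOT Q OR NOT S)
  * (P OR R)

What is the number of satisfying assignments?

2

The models are:
  P=1 Q=0 R=0 S=0
  P=1 Q=0 R=0 S=1
Count: 2.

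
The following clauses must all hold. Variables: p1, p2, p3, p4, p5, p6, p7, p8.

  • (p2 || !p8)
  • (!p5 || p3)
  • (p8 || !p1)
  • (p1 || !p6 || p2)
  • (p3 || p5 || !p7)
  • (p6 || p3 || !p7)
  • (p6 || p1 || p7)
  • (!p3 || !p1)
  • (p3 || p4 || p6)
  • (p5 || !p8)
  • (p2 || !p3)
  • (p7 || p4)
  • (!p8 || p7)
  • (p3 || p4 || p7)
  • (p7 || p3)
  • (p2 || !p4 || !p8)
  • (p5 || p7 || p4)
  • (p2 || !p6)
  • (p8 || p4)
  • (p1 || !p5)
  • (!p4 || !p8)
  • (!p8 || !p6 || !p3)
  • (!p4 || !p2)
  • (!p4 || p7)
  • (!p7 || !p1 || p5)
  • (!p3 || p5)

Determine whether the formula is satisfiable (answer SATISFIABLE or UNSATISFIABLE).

p3 = True:
  propagation gives p1=False, p2=True, p5=False; an empty clause results — contradiction.
p3 = False:
  propagation gives p5=False, p7=False; an empty clause results — contradiction.
Every branch closes, so no satisfying assignment exists.

UNSATISFIABLE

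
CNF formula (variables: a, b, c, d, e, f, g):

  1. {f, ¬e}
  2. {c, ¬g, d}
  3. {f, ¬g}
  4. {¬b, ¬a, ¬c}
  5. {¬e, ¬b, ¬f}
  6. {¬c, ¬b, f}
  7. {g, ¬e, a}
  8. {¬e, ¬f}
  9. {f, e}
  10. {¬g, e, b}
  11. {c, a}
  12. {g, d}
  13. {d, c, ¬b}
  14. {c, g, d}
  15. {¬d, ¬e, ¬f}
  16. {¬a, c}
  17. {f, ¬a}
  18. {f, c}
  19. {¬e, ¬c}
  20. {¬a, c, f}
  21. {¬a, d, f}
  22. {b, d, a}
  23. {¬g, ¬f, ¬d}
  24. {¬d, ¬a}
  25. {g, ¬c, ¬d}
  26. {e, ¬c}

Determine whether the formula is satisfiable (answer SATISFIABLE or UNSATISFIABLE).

UNSATISFIABLE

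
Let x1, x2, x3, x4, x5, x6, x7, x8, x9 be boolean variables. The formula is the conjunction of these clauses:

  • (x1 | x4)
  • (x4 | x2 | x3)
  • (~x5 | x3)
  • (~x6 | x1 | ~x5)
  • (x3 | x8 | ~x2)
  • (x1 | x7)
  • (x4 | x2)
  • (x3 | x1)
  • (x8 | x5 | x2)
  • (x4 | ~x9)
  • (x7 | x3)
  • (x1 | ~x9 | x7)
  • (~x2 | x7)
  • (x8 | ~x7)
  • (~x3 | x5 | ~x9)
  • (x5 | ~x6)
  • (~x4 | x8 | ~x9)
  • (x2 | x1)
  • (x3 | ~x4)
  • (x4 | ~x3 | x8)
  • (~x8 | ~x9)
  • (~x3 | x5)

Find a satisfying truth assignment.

x1 = T, x2 = F, x3 = T, x4 = T, x5 = T, x6 = F, x7 = T, x8 = T, x9 = F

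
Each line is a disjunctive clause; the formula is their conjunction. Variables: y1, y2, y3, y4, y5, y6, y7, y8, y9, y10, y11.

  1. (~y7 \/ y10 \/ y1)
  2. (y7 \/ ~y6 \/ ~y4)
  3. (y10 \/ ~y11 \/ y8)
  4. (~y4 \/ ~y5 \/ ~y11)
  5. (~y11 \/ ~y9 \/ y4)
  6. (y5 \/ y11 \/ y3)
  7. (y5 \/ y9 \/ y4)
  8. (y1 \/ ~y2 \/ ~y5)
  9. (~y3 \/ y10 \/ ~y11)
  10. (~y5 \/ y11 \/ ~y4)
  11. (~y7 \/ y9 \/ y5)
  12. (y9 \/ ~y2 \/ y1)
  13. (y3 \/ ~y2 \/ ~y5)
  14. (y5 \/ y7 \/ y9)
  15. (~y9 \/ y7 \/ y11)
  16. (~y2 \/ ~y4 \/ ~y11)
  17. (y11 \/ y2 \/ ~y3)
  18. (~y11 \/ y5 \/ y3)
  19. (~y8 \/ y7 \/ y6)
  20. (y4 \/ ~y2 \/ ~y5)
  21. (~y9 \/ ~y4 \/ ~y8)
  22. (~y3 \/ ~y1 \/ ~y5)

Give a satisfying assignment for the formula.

y1=0  y2=0  y3=0  y4=0  y5=1  y6=1  y7=1  y8=1  y9=0  y10=1  y11=1

Check each clause:
  1. (y1 \/ ~y7 \/ y10) — y10 is true.
  2. (~y4 \/ y7 \/ ~y6) — ~y4 is true.
  3. (y8 \/ y10 \/ ~y11) — y8 is true.
  4. (~y5 \/ ~y4 \/ ~y11) — ~y4 is true.
  5. (~y11 \/ ~y9 \/ y4) — ~y9 is true.
  6. (y5 \/ y11 \/ y3) — y11 is true.
  7. (y5 \/ y4 \/ y9) — y5 is true.
  8. (~y5 \/ y1 \/ ~y2) — ~y2 is true.
  9. (~y11 \/ y10 \/ ~y3) — ~y3 is true.
  10. (~y5 \/ ~y4 \/ y11) — y11 is true.
  11. (y5 \/ ~y7 \/ y9) — y5 is true.
  12. (y1 \/ y9 \/ ~y2) — ~y2 is true.
  13. (~y2 \/ y3 \/ ~y5) — ~y2 is true.
  14. (y5 \/ y9 \/ y7) — y5 is true.
  15. (~y9 \/ y11 \/ y7) — y11 is true.
  16. (~y11 \/ ~y4 \/ ~y2) — ~y4 is true.
  17. (y11 \/ y2 \/ ~y3) — y11 is true.
  18. (y3 \/ y5 \/ ~y11) — y5 is true.
  19. (y7 \/ ~y8 \/ y6) — y6 is true.
  20. (~y5 \/ y4 \/ ~y2) — ~y2 is true.
  21. (~y8 \/ ~y4 \/ ~y9) — ~y4 is true.
  22. (~y5 \/ ~y3 \/ ~y1) — ~y3 is true.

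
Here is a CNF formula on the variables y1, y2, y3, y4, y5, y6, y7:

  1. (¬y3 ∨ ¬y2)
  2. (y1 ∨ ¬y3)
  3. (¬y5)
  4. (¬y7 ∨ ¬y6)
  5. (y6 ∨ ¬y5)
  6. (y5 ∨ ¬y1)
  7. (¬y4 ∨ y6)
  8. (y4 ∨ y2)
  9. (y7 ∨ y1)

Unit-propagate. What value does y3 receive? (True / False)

(¬y5) is a unit clause: y5 = False.
In (y5 ∨ ¬y1), y5 is now false; ¬y1 must hold, so y1 = False.
(y1 ∨ ¬y3): since y1 = False, the clause reduces to (¬y3). y3 = False.

False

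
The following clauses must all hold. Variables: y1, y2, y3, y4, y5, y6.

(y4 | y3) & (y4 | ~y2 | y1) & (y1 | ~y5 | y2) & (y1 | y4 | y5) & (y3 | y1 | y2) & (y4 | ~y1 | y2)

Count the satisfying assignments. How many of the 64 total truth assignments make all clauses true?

Case analysis on y1 and y2:
  y1=T, y2=T: y5, y6 free; 3 ways for (y3,y4) × 2^2 = 12.
  y1=T, y2=F: forces y4=T; y3, y5, y6 free → 2^3 = 8.
  y1=F, y2=T: forces y4=T; y3, y5, y6 free → 2^3 = 8.
  y1=F, y2=F: remaining (y3,y4,y5,y6) ∈ {(T,T,F,F); (T,T,F,T)} — 2.
Total: 12 + 8 + 8 + 2 = 30.

30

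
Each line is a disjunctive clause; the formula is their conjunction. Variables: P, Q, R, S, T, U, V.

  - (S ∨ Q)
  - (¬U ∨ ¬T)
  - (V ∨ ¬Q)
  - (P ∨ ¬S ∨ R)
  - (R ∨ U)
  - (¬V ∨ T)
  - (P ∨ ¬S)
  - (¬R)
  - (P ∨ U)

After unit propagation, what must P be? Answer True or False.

True

(¬R) stands alone — R = False.
From (U ∨ R) and R = False: U = True.
From (¬U ∨ ¬T) and U = True: T = False.
(T ∨ ¬V): since T = False, the clause reduces to (¬V). V = False.
From (¬Q ∨ V) and V = False: Q = False.
(Q ∨ S) with Q = False leaves only S, so S = True.
(P ∨ ¬S ∨ R): since R = False, S = True, the clause reduces to (P). P = True.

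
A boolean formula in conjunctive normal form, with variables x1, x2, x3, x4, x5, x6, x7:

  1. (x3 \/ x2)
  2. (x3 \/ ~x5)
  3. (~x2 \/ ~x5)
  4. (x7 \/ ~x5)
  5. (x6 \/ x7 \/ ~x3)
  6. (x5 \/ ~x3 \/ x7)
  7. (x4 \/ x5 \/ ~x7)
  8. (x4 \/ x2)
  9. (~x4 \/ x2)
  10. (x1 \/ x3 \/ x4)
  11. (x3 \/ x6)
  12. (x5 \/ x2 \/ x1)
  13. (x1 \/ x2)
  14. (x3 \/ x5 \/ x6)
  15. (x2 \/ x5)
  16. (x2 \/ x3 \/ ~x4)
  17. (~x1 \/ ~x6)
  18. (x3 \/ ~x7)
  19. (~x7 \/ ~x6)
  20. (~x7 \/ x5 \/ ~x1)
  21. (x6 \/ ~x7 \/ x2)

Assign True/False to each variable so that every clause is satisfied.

Try x1 = False.
  then x2 is forced to True.
  then x5 is forced to False.
Branch on x3: take x3 = False.
  then x4 is forced to True.
  then x6 is forced to True.
  then x7 is forced to False.

x1=F, x2=T, x3=F, x4=T, x5=F, x6=T, x7=F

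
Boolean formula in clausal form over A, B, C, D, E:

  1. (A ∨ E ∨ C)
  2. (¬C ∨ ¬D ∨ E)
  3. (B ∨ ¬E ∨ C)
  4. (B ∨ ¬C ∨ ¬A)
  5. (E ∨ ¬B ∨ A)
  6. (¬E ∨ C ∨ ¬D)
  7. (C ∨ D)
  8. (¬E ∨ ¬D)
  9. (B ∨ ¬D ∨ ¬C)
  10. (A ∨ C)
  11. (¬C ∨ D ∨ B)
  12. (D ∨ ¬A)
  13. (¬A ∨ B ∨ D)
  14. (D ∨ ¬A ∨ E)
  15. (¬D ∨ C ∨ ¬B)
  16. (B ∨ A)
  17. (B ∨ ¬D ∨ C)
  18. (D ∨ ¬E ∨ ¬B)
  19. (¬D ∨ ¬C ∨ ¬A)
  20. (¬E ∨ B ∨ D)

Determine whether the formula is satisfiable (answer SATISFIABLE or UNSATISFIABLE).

UNSATISFIABLE

D = True:
  propagation gives E=False, C=False, A=True, B=False; an empty clause results — contradiction.
D = False:
  propagation gives C=True, B=True, A=False, E=True; an empty clause results — contradiction.
Every branch closes, so no satisfying assignment exists.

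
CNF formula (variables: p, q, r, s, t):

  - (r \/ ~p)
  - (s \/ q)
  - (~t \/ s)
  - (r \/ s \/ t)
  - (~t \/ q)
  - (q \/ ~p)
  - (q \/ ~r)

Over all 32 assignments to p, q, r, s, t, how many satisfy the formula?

9

Case analysis on q and r:
  q=1, r=1: p free; 3 ways for (s,t) × 2^1 = 6.
  q=1, r=0: remaining (p,s,t) ∈ {(0,1,0); (0,1,1)} — 2.
  q=0, r=1: a clause becomes empty — 0.
  q=0, r=0: remaining (p,s,t) ∈ {(0,1,0)} — 1.
Total: 6 + 2 + 0 + 1 = 9.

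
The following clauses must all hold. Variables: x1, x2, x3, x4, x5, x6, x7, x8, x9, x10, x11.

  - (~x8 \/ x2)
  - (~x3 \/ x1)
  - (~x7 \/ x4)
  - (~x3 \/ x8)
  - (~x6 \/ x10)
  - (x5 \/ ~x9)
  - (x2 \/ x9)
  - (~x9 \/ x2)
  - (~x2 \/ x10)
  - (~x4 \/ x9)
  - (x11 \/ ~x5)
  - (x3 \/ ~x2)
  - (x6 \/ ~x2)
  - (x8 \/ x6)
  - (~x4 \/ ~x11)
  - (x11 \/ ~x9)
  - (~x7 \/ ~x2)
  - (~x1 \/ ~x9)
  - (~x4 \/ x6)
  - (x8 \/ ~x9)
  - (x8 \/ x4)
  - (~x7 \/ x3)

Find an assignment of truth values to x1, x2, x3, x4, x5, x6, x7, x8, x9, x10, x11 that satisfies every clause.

x1=True, x2=True, x3=True, x4=False, x5=True, x6=True, x7=False, x8=True, x9=False, x10=True, x11=True

Check each clause:
  1. (x2 \/ ~x8) — x2 is true.
  2. (x1 \/ ~x3) — x1 is true.
  3. (~x7 \/ x4) — ~x7 is true.
  4. (x8 \/ ~x3) — x8 is true.
  5. (x10 \/ ~x6) — x10 is true.
  6. (x5 \/ ~x9) — x5 is true.
  7. (x2 \/ x9) — x2 is true.
  8. (x2 \/ ~x9) — x2 is true.
  9. (~x2 \/ x10) — x10 is true.
  10. (x9 \/ ~x4) — ~x4 is true.
  11. (~x5 \/ x11) — x11 is true.
  12. (~x2 \/ x3) — x3 is true.
  13. (x6 \/ ~x2) — x6 is true.
  14. (x6 \/ x8) — x8 is true.
  15. (~x11 \/ ~x4) — ~x4 is true.
  16. (x11 \/ ~x9) — x11 is true.
  17. (~x7 \/ ~x2) — ~x7 is true.
  18. (~x1 \/ ~x9) — ~x9 is true.
  19. (~x4 \/ x6) — ~x4 is true.
  20. (~x9 \/ x8) — x8 is true.
  21. (x8 \/ x4) — x8 is true.
  22. (x3 \/ ~x7) — ~x7 is true.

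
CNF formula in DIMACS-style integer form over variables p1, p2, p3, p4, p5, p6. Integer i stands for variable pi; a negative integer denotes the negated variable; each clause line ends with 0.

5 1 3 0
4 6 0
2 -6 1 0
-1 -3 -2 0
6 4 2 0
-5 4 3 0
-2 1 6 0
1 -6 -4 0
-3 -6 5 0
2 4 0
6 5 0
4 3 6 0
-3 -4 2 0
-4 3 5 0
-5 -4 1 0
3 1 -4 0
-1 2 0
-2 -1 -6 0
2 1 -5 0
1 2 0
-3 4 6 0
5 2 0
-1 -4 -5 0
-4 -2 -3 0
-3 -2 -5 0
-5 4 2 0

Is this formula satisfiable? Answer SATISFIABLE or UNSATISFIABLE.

UNSATISFIABLE

p2 = True:
  p3 = True:
    propagation gives p1=False, p6=True, p4=False, p5=True; an empty clause results — contradiction.
  p3 = False:
    p4 = True:
      propagation gives p5=True, p1=True; contradiction.
    p4 = False:
      propagation gives p6=True, p5=False, p1=True; contradiction.
p2 = False:
  propagation gives p4=True, p3=False, p5=True, p1=True; an empty clause results — contradiction.
Every branch closes, so no satisfying assignment exists.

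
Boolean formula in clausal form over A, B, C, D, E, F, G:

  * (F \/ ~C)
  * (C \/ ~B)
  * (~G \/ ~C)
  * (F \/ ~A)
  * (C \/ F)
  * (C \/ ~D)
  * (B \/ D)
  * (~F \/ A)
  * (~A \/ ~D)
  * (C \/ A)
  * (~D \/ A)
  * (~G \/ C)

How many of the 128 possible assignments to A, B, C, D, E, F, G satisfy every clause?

2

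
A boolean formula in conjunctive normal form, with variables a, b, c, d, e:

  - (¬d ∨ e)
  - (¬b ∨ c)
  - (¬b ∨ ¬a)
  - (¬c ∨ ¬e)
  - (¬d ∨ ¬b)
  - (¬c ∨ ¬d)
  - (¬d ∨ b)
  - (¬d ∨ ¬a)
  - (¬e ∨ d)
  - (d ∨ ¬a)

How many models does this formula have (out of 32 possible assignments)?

3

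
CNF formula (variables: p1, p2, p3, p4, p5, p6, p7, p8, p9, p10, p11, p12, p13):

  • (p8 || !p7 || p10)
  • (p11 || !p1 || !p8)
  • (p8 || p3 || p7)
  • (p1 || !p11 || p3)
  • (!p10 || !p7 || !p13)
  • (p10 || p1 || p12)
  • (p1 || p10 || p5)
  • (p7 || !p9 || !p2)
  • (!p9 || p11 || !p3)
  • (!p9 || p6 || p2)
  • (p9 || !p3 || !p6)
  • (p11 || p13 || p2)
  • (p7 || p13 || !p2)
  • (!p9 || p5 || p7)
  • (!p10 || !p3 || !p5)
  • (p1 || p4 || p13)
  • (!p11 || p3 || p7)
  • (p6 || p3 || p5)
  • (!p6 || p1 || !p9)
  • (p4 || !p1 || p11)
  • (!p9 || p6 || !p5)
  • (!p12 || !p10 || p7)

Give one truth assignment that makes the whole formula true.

p1=True, p2=True, p3=False, p4=False, p5=True, p6=False, p7=True, p8=False, p9=False, p10=True, p11=True, p12=True, p13=False

Check each clause:
  1. (!p7 || p8 || p10) — p10 is true.
  2. (!p8 || !p1 || p11) — !p8 is true.
  3. (p3 || p8 || p7) — p7 is true.
  4. (p1 || !p11 || p3) — p1 is true.
  5. (!p7 || !p10 || !p13) — !p13 is true.
  6. (p10 || p12 || p1) — p1 is true.
  7. (p10 || p5 || p1) — p1 is true.
  8. (!p9 || p7 || !p2) — p7 is true.
  9. (!p3 || !p9 || p11) — p11 is true.
  10. (!p9 || p2 || p6) — p2 is true.
  11. (!p6 || p9 || !p3) — !p6 is true.
  12. (p11 || p2 || p13) — p2 is true.
  13. (p7 || !p2 || p13) — p7 is true.
  14. (p5 || p7 || !p9) — p7 is true.
  15. (!p10 || !p5 || !p3) — !p3 is true.
  16. (p13 || p4 || p1) — p1 is true.
  17. (p7 || !p11 || p3) — p7 is true.
  18. (p5 || p6 || p3) — p5 is true.
  19. (!p6 || !p9 || p1) — p1 is true.
  20. (p11 || p4 || !p1) — p11 is true.
  21. (!p5 || p6 || !p9) — !p9 is true.
  22. (!p10 || !p12 || p7) — p7 is true.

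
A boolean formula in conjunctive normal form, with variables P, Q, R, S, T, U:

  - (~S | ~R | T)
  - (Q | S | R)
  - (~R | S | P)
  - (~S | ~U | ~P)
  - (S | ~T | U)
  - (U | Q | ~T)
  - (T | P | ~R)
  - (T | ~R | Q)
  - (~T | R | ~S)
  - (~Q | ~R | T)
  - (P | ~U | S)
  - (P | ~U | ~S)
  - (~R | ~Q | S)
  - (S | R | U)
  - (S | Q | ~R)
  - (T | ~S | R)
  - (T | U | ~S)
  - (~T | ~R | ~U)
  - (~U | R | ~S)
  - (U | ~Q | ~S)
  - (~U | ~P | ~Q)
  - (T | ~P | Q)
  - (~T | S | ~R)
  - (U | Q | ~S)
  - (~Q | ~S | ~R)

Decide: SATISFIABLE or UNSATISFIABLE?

S = True:
  T = True:
    propagation gives R=True, U=False, Q=True; an empty clause results — contradiction.
  T = False:
    propagation gives R=False; an empty clause results — contradiction.
S = False:
  R = True:
    propagation gives P=True, Q=False; an empty clause results — contradiction.
  R = False:
    propagation gives Q=True, U=True, P=True; an empty clause results — contradiction.
Every branch closes, so no satisfying assignment exists.

UNSATISFIABLE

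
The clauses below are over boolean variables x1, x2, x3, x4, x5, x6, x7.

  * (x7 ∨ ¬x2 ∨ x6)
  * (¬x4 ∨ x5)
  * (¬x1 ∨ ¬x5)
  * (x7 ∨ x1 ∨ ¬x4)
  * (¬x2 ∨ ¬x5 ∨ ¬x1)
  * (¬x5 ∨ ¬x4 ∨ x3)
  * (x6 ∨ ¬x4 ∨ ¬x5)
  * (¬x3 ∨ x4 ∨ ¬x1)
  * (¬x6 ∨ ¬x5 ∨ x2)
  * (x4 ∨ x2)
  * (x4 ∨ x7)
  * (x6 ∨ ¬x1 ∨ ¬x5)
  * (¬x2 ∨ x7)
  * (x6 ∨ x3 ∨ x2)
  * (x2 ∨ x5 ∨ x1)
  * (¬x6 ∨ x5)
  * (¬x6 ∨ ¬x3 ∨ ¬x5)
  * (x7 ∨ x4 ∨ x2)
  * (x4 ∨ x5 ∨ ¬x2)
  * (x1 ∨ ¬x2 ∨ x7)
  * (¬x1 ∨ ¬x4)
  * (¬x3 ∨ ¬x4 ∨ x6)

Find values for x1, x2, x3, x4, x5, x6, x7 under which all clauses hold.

x1 = False, x2 = True, x3 = True, x4 = False, x5 = True, x6 = False, x7 = True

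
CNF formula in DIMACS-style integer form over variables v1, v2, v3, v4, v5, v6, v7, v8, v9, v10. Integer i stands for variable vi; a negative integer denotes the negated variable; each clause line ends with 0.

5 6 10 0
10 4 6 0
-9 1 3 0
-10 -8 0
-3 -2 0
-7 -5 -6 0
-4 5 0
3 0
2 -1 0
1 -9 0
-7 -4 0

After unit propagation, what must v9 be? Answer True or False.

(v3) is a unit clause: v3 = True.
In (!v3 || !v2), !v3 is now false; !v2 must hold, so v2 = False.
(v2 || !v1): since v2 = False, the clause reduces to (!v1). v1 = False.
(v1 || !v9): since v1 = False, the clause reduces to (!v9). v9 = False.

False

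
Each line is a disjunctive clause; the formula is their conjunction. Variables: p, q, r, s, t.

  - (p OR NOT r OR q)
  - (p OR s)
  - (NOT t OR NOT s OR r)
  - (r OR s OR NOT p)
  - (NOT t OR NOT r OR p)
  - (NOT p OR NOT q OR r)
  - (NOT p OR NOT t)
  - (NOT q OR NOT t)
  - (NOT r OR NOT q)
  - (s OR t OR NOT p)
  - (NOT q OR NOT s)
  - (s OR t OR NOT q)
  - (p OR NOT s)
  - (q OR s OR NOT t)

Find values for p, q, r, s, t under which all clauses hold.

p=T  q=F  r=T  s=T  t=F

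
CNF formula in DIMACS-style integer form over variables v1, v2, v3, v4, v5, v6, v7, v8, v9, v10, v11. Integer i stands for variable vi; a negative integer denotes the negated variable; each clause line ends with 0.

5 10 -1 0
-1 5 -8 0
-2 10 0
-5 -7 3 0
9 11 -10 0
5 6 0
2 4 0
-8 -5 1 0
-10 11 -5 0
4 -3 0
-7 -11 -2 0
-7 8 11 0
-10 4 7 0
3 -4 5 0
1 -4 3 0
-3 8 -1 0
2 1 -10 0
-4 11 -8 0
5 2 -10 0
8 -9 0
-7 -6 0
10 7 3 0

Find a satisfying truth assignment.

v1=True, v2=False, v3=True, v4=True, v5=True, v6=False, v7=False, v8=True, v9=False, v10=False, v11=True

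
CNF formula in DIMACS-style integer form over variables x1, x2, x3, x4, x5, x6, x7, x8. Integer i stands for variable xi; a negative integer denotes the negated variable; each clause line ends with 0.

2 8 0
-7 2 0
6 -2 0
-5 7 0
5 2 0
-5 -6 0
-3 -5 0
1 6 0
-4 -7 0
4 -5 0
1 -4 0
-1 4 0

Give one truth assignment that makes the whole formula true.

x1 = F, x2 = T, x3 = T, x4 = F, x5 = F, x6 = T, x7 = F, x8 = T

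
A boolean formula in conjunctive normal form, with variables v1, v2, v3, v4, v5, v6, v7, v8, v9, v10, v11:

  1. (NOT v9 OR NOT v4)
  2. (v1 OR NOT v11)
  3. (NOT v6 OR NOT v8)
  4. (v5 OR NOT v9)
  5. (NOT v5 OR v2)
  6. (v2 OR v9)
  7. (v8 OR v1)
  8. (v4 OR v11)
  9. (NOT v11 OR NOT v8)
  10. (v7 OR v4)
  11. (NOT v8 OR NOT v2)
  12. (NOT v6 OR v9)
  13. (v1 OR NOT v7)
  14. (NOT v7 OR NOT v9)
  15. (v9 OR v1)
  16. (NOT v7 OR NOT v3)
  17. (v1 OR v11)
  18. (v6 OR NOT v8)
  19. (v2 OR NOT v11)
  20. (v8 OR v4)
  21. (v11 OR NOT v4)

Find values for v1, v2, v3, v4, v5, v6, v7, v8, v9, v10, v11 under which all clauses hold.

v1 = True, v2 = True, v3 = False, v4 = True, v5 = True, v6 = False, v7 = False, v8 = False, v9 = False, v10 = False, v11 = True

Check each clause:
  1. (NOT v4 OR NOT v9) — NOT v9 is true.
  2. (v1 OR NOT v11) — v1 is true.
  3. (NOT v8 OR NOT v6) — NOT v8 is true.
  4. (NOT v9 OR v5) — v5 is true.
  5. (NOT v5 OR v2) — v2 is true.
  6. (v9 OR v2) — v2 is true.
  7. (v1 OR v8) — v1 is true.
  8. (v11 OR v4) — v11 is true.
  9. (NOT v11 OR NOT v8) — NOT v8 is true.
  10. (v4 OR v7) — v4 is true.
  11. (NOT v2 OR NOT v8) — NOT v8 is true.
  12. (NOT v6 OR v9) — NOT v6 is true.
  13. (NOT v7 OR v1) — v1 is true.
  14. (NOT v7 OR NOT v9) — NOT v7 is true.
  15. (v9 OR v1) — v1 is true.
  16. (NOT v3 OR NOT v7) — NOT v7 is true.
  17. (v1 OR v11) — v1 is true.
  18. (v6 OR NOT v8) — NOT v8 is true.
  19. (NOT v11 OR v2) — v2 is true.
  20. (v8 OR v4) — v4 is true.
  21. (NOT v4 OR v11) — v11 is true.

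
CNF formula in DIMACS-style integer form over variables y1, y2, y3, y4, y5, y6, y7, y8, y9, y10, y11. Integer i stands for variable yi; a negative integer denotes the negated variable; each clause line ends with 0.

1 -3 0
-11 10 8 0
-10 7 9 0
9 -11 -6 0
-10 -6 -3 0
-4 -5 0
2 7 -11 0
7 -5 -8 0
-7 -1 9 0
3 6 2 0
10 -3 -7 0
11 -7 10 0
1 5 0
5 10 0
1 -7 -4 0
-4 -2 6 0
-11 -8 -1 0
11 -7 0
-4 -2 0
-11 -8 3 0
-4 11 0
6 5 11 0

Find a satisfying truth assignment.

Pure literal: y4 appears only negated; assign y4 = False.
y9 occurs only positively in the remaining clauses — set y9 = True.
Set y1 = True and propagate.
The remaining clauses are satisfied by y2 = False, y3 = False, y5 = True, y6 = True, y7 = False, y8 = False, y10 = True, y11 = False.
Every clause has at least one true literal under this assignment.

y1 = T  y2 = F  y3 = F  y4 = F  y5 = T  y6 = T  y7 = F  y8 = F  y9 = T  y10 = T  y11 = F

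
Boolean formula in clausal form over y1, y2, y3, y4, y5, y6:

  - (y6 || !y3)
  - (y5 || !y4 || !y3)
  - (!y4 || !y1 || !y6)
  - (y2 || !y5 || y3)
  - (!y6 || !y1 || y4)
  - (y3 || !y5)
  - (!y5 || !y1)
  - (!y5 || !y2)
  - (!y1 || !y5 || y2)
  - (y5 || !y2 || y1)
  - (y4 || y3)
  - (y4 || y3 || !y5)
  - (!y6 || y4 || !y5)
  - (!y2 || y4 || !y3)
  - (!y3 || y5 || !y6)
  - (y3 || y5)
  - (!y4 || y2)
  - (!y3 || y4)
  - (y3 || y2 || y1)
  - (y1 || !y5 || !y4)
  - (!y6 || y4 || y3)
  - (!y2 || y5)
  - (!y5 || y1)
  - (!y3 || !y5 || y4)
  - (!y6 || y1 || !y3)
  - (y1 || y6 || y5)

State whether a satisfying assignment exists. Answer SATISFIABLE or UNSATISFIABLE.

y5 = True:
  propagation gives y3=True, y6=True, y1=False; an empty clause results — contradiction.
y5 = False:
  propagation gives y3=True, y6=True; an empty clause results — contradiction.
Every branch closes, so no satisfying assignment exists.

UNSATISFIABLE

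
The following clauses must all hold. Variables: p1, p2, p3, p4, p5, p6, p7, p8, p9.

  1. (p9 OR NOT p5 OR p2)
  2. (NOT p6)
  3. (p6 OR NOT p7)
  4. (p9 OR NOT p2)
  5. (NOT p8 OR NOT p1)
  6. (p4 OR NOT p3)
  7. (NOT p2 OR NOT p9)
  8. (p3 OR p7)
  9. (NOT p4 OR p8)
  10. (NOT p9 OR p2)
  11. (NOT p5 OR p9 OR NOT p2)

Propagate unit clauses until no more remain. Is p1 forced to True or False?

False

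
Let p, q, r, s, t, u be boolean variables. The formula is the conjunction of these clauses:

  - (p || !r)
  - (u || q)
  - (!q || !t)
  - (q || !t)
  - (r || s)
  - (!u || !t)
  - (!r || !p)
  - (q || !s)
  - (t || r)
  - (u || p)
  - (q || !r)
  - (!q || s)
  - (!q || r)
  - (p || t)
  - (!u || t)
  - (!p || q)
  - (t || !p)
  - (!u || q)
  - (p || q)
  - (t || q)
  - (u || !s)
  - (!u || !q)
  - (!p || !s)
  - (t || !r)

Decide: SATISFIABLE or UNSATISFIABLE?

UNSATISFIABLE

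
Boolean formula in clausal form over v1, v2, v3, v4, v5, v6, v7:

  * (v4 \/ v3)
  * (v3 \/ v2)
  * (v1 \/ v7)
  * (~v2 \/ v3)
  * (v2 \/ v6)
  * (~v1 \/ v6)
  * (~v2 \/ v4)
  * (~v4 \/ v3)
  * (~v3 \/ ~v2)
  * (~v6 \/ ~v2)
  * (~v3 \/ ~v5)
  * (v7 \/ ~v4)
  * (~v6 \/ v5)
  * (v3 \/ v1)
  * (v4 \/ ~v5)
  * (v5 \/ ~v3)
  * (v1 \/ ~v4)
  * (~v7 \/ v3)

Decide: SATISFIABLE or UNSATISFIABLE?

v3 = True:
  propagation gives v2=False, v6=True, v5=False; an empty clause results — contradiction.
v3 = False:
  propagation gives v4=True; an empty clause results — contradiction.
Every branch closes, so no satisfying assignment exists.

UNSATISFIABLE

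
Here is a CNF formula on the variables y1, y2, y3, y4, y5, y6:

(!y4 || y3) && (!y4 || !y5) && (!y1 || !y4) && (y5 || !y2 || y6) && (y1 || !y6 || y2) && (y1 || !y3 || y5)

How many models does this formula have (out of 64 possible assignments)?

22

Case analysis on y1 and y4:
  y1=1, y4=1: a clause becomes empty — 0.
  y1=1, y4=0: y3 free; 7 ways for (y2,y5,y6) × 2^1 = 14.
  y1=0, y4=1: a clause becomes empty — 0.
  y1=0, y4=0: 8 of the 16 assignments to (y2,y3,y5,y6) work.
Total: 0 + 14 + 0 + 8 = 22.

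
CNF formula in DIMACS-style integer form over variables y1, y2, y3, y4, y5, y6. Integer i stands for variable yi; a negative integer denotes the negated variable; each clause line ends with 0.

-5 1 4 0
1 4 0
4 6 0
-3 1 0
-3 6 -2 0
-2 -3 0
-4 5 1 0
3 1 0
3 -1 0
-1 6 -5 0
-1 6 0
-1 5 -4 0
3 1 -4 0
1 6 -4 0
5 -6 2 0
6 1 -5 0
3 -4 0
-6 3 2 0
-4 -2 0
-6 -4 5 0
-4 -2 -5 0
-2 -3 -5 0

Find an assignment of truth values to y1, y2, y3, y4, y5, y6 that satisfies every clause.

y1=True, y2=False, y3=True, y4=True, y5=True, y6=True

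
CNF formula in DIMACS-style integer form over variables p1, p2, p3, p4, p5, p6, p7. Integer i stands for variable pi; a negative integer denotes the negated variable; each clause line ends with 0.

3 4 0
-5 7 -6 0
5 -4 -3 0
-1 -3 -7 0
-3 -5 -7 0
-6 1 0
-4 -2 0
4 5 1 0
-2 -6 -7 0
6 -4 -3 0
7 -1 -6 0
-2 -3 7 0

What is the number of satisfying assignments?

13

Split on p3, then p7.
  p3=T, p7=T: a clause becomes empty — 0.
  p3=T, p7=F: remaining (p1,p2,p4,p5,p6) ∈ {(F,F,F,T,F); (T,F,F,F,F); (T,F,F,T,F)} — 3.
  p3=F, p7=T: p5 free; 3 ways for (p1,p2,p4,p6) × 2^1 = 6.
  p3=F, p7=F: remaining (p1,p2,p4,p5,p6) ∈ {(F,F,T,F,F); (F,F,T,T,F); (T,F,T,F,F); (T,F,T,T,F)} — 4.
Total: 0 + 3 + 6 + 4 = 13.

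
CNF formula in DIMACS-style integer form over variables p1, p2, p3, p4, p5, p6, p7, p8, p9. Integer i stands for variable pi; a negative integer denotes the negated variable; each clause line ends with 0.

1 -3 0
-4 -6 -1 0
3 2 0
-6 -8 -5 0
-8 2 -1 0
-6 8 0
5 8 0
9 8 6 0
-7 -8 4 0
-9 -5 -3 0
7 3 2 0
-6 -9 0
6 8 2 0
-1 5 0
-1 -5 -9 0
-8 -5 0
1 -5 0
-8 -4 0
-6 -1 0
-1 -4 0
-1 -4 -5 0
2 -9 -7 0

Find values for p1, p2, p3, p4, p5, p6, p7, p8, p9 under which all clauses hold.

p1 = 0, p2 = 1, p3 = 0, p4 = 0, p5 = 0, p6 = 1, p7 = 0, p8 = 1, p9 = 0

Pure literal: p2 appears only positively; assign p2 = True.
Branch on p1: take p1 = False.
  then p3 is forced to False.
  then p5 is forced to False.
  then p8 is forced to True.
  then p4 is forced to False.
  then p7 is forced to False.
Set p6 = True and propagate.
  then p9 is forced to False.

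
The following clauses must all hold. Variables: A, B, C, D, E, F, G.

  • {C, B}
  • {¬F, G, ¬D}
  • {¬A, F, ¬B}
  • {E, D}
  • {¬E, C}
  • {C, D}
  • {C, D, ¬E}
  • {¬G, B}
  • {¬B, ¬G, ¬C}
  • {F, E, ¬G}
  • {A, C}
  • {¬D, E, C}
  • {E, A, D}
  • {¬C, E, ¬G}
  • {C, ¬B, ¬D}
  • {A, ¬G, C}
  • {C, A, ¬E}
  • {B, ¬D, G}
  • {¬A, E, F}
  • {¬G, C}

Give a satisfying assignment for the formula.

Set A = True and propagate.
Try B = False.
  then C is forced to True.
  then G is forced to False.
  then D is forced to False.
  then E is forced to True.
F is now unconstrained; take F = True.

A=1, B=0, C=1, D=0, E=1, F=1, G=0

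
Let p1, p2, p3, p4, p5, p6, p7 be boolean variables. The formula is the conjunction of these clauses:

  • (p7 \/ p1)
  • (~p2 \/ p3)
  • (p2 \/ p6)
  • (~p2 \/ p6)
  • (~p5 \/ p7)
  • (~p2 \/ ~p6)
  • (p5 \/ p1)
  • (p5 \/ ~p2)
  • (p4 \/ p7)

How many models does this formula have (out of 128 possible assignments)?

14

Split on p2, then p5.
  p2=T, p5=T: a clause becomes empty — 0.
  p2=T, p5=F: a clause becomes empty — 0.
  p2=F, p5=T: forces p6=T; p7=T; p1, p3, p4 free → 2^3 = 8.
  p2=F, p5=F: p3 free; 3 ways for (p1,p4,p6,p7) × 2^1 = 6.
Total: 0 + 0 + 8 + 6 = 14.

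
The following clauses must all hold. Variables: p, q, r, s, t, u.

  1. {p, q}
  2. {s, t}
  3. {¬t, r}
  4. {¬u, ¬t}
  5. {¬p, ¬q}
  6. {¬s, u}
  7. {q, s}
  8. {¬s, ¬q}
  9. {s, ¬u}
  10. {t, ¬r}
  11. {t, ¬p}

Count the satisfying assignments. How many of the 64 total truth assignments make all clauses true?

1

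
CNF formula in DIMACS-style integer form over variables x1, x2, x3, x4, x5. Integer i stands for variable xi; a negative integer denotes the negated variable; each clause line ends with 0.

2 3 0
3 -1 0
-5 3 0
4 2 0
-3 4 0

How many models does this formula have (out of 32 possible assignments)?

10

Case analysis on x3 and x2:
  x3=T, x2=T: remaining (x1,x4,x5) ∈ {(F,T,F); (F,T,T); (T,T,F); (T,T,T)} — 4.
  x3=T, x2=F: remaining (x1,x4,x5) ∈ {(F,T,F); (F,T,T); (T,T,F); (T,T,T)} — 4.
  x3=F, x2=T: remaining (x1,x4,x5) ∈ {(F,F,F); (F,T,F)} — 2.
  x3=F, x2=F: a clause becomes empty — 0.
Total: 4 + 4 + 2 + 0 = 10.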